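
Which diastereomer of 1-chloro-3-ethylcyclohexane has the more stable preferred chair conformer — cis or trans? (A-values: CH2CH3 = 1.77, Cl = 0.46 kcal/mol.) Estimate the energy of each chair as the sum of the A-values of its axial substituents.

At 1,3 positions (parity same): cis → (e,e or a,a); trans → (a,e or e,a).
Best chair for cis: E = 0.00 kcal/mol; best chair for trans: E = 0.46 kcal/mol.
The cis isomer is lower by 0.46 kcal/mol.

cis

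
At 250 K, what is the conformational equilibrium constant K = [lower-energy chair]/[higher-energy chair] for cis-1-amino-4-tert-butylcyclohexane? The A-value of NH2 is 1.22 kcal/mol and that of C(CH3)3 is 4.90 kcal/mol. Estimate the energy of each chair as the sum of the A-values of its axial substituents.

K ≈ 1649

C1 and C4 have opposite parity, so for the cis isomer the two substituents are one axial and one equatorial in each chair.
Chair I (amino axial, tert-butyl equatorial): E = 1.22 kcal/mol; chair II (amino equatorial, tert-butyl axial): E = 4.90 kcal/mol.
ΔG = 3.68 kcal/mol between the two chairs.
K = exp(ΔG/RT) with R = 1.987×10⁻³ kcal mol⁻¹ K⁻¹ and T = 250 K gives K ≈ 1.65e+03.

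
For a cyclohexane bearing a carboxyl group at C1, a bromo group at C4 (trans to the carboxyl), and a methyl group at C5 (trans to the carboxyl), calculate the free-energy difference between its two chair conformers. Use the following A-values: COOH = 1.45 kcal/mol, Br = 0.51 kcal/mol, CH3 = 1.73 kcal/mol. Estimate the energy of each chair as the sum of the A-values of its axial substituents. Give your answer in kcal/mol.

0.23 kcal/mol

Chair I (carboxyl axial, bromo axial, methyl equatorial): E = 1.96 kcal/mol.
Chair II (carboxyl equatorial, bromo equatorial, methyl axial): E = 1.73 kcal/mol.
ΔE = 1.96 − 1.73 = 0.23 kcal/mol; chair II is more stable.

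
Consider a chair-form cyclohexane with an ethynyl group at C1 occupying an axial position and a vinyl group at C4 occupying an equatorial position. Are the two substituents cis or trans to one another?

cis

C1 and C4 have opposite parity, so their axial bonds point in opposite directions.
With opposite-parity carbons, two substituents on the same face are one axial and one equatorial; opposite faces give both axial or both equatorial.
Here the groups are axial/equatorial → same face → cis.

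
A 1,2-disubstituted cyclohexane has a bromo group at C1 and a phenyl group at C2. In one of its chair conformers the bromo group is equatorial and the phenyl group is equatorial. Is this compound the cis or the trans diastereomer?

C1 and C2 have opposite parity, so their axial bonds point in opposite directions.
With opposite-parity carbons, two substituents on the same face are one axial and one equatorial; opposite faces give both axial or both equatorial.
Here the groups are equatorial/equatorial → opposite face → trans.

trans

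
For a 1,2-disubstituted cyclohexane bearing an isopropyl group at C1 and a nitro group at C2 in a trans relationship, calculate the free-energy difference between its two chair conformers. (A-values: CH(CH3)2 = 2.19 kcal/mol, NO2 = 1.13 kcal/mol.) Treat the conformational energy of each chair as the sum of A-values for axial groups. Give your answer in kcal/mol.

3.32 kcal/mol

C1 and C2 have opposite parity, so for the trans isomer the two substituents are e,e in one chair and a,a in the other.
Chair I (isopropyl axial, nitro axial): E = 3.32 kcal/mol.
Chair II (isopropyl equatorial, nitro equatorial): E = 0.00 kcal/mol.
ΔE = 3.32 − 0.00 = 3.32 kcal/mol; chair II is more stable.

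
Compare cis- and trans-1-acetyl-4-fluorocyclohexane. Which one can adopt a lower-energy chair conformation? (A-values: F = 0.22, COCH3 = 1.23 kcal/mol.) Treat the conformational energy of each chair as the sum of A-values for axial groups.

At 1,4 positions (parity opposite): cis → (a,e or e,a); trans → (e,e or a,a).
Best chair for cis: E = 0.22 kcal/mol; best chair for trans: E = 0.00 kcal/mol.
The trans isomer is lower by 0.22 kcal/mol.

trans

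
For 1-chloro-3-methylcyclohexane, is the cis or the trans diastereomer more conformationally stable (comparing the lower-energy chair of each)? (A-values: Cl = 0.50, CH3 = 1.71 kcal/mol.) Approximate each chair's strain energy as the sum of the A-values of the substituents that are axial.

cis

At 1,3 positions (parity same): cis → (e,e or a,a); trans → (a,e or e,a).
Best chair for cis: E = 0.00 kcal/mol; best chair for trans: E = 0.50 kcal/mol.
The cis isomer is lower by 0.50 kcal/mol.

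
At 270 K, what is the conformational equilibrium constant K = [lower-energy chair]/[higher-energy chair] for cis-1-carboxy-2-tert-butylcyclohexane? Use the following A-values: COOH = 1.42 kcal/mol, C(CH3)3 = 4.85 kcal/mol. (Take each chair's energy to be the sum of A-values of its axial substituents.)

K ≈ 598

C1 and C2 have opposite parity, so for the cis isomer the two substituents are one axial and one equatorial in each chair.
Chair I (carboxyl axial, tert-butyl equatorial): E = 1.42 kcal/mol; chair II (carboxyl equatorial, tert-butyl axial): E = 4.85 kcal/mol.
ΔG = 3.43 kcal/mol between the two chairs.
K = exp(ΔG/RT) with R = 1.987×10⁻³ kcal mol⁻¹ K⁻¹ and T = 270 K gives K ≈ 598.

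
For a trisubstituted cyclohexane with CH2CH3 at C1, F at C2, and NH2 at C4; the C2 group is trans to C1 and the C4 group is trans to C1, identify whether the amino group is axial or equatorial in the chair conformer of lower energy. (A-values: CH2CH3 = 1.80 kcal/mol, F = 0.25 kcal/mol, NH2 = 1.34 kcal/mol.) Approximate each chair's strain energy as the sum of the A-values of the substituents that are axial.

equatorial

Chair I (ethyl axial, fluoro axial, amino axial): E = 3.39 kcal/mol.
Chair II (ethyl equatorial, fluoro equatorial, amino equatorial): E = 0.00 kcal/mol.
Chair II is the more stable (lower-energy) conformer, and in that chair the amino group is equatorial.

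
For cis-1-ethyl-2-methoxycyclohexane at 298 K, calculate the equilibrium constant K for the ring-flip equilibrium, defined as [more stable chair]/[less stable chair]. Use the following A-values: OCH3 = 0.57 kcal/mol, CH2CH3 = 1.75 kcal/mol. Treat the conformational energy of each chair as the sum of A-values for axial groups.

K ≈ 7.34

C1 and C2 have opposite parity, so for the cis isomer the two substituents are one axial and one equatorial in each chair.
Chair I (methoxy axial, ethyl equatorial): E = 0.57 kcal/mol; chair II (methoxy equatorial, ethyl axial): E = 1.75 kcal/mol.
ΔG = 1.18 kcal/mol between the two chairs.
K = exp(ΔG/RT) with R = 1.987×10⁻³ kcal mol⁻¹ K⁻¹ and T = 298 K gives K ≈ 7.34.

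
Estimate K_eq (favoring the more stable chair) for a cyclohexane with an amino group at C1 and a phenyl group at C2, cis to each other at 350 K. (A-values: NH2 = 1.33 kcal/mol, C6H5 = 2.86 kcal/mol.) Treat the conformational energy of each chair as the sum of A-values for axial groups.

K ≈ 9.03

C1 and C2 have opposite parity, so for the cis isomer the two substituents are one axial and one equatorial in each chair.
Chair I (amino axial, phenyl equatorial): E = 1.33 kcal/mol; chair II (amino equatorial, phenyl axial): E = 2.86 kcal/mol.
ΔG = 1.53 kcal/mol between the two chairs.
K = exp(ΔG/RT) with R = 1.987×10⁻³ kcal mol⁻¹ K⁻¹ and T = 350 K gives K ≈ 9.03.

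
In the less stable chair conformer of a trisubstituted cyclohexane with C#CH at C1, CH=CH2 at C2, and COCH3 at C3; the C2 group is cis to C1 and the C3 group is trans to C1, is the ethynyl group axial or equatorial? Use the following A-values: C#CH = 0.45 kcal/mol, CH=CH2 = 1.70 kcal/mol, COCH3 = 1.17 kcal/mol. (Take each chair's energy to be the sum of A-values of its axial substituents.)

Chair I (ethynyl axial, vinyl equatorial, acetyl equatorial): E = 0.45 kcal/mol.
Chair II (ethynyl equatorial, vinyl axial, acetyl axial): E = 2.87 kcal/mol.
Chair II is the less stable (higher-energy) conformer, and in that chair the ethynyl group is equatorial.

equatorial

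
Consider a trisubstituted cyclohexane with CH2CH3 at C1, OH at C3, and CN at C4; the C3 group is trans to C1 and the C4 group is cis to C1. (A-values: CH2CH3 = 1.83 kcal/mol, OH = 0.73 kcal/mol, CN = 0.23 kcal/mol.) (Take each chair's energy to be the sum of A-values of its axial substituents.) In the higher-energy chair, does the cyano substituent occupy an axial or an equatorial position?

equatorial

Chair I (ethyl axial, hydroxyl equatorial, cyano equatorial): E = 1.83 kcal/mol.
Chair II (ethyl equatorial, hydroxyl axial, cyano axial): E = 0.96 kcal/mol.
Chair I is the less stable (higher-energy) conformer, and in that chair the cyano group is equatorial.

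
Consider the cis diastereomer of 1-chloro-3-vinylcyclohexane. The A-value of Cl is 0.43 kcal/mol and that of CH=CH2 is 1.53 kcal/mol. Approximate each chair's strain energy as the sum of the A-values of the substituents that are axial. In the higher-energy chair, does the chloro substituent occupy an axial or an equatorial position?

C1 and C3 have the same parity, so for the cis isomer the two substituents are e,e in one chair and a,a in the other.
Chair I (chloro axial, vinyl axial): E = 1.96 kcal/mol.
Chair II (chloro equatorial, vinyl equatorial): E = 0.00 kcal/mol.
Chair I is the less stable (higher-energy) conformer, and in that chair the chloro group is axial.

axial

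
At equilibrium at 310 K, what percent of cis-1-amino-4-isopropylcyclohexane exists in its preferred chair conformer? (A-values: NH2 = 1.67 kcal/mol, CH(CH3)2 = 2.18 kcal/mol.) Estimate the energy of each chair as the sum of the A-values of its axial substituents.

C1 and C4 have opposite parity, so for the cis isomer the two substituents are one axial and one equatorial in each chair.
Chair I (amino axial, isopropyl equatorial): E = 1.67 kcal/mol; chair II (amino equatorial, isopropyl axial): E = 2.18 kcal/mol.
ΔG = 0.51 kcal/mol between the two chairs.
K = exp(ΔG/RT) with R = 1.987×10⁻³ kcal mol⁻¹ K⁻¹ and T = 310 K gives K ≈ 2.29.
Fraction in the lower-energy chair = K/(K+1) = 69.6%.

69.6%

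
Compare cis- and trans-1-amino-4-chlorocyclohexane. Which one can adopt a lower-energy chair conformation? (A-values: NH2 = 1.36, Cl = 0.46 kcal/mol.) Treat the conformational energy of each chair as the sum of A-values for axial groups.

At 1,4 positions (parity opposite): cis → (a,e or e,a); trans → (e,e or a,a).
Best chair for cis: E = 0.46 kcal/mol; best chair for trans: E = 0.00 kcal/mol.
The trans isomer is lower by 0.46 kcal/mol.

trans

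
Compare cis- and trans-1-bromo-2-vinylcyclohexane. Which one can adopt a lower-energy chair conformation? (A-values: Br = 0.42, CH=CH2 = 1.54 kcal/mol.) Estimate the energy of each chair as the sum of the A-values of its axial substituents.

trans

At 1,2 positions (parity opposite): cis → (a,e or e,a); trans → (e,e or a,a).
Best chair for cis: E = 0.42 kcal/mol; best chair for trans: E = 0.00 kcal/mol.
The trans isomer is lower by 0.42 kcal/mol.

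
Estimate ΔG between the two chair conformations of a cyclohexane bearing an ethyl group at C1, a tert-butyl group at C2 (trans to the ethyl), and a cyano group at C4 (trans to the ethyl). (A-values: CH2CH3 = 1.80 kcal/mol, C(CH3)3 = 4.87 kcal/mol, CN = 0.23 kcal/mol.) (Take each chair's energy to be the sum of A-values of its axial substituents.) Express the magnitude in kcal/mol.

Chair I (ethyl axial, tert-butyl axial, cyano axial): E = 6.90 kcal/mol.
Chair II (ethyl equatorial, tert-butyl equatorial, cyano equatorial): E = 0.00 kcal/mol.
ΔE = 6.90 − 0.00 = 6.90 kcal/mol; chair II is more stable.

6.90 kcal/mol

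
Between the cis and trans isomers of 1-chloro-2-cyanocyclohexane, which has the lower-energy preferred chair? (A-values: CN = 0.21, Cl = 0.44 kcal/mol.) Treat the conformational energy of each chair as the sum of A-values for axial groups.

trans

At 1,2 positions (parity opposite): cis → (a,e or e,a); trans → (e,e or a,a).
Best chair for cis: E = 0.21 kcal/mol; best chair for trans: E = 0.00 kcal/mol.
The trans isomer is lower by 0.21 kcal/mol.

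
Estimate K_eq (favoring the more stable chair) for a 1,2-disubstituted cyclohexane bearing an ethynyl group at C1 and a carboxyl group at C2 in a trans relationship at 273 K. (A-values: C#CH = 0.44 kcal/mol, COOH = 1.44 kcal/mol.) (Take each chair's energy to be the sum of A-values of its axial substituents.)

C1 and C2 have opposite parity, so for the trans isomer the two substituents are e,e in one chair and a,a in the other.
Chair I (ethynyl axial, carboxyl axial): E = 1.88 kcal/mol; chair II (ethynyl equatorial, carboxyl equatorial): E = 0.00 kcal/mol.
ΔG = 1.88 kcal/mol between the two chairs.
K = exp(ΔG/RT) with R = 1.987×10⁻³ kcal mol⁻¹ K⁻¹ and T = 273 K gives K ≈ 32.

K ≈ 32.0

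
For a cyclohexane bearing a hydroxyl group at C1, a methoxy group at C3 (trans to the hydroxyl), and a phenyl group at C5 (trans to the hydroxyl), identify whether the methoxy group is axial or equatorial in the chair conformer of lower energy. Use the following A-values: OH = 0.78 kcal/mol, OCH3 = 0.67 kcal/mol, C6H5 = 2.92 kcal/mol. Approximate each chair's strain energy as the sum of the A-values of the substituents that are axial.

equatorial

Chair I (hydroxyl axial, methoxy equatorial, phenyl equatorial): E = 0.78 kcal/mol.
Chair II (hydroxyl equatorial, methoxy axial, phenyl axial): E = 3.59 kcal/mol.
Chair I is the more stable (lower-energy) conformer, and in that chair the methoxy group is equatorial.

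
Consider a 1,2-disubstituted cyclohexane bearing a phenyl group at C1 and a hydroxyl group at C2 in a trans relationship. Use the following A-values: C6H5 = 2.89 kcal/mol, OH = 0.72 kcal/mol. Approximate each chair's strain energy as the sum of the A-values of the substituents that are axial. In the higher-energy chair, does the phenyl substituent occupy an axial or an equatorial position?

C1 and C2 have opposite parity, so for the trans isomer the two substituents are e,e in one chair and a,a in the other.
Chair I (phenyl axial, hydroxyl axial): E = 3.61 kcal/mol.
Chair II (phenyl equatorial, hydroxyl equatorial): E = 0.00 kcal/mol.
Chair I is the less stable (higher-energy) conformer, and in that chair the phenyl group is axial.

axial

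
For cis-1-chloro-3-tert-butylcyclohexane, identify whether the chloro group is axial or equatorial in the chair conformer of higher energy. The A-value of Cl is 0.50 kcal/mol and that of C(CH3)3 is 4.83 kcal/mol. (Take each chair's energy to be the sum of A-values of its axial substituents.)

axial

C1 and C3 have the same parity, so for the cis isomer the two substituents are e,e in one chair and a,a in the other.
Chair I (chloro axial, tert-butyl axial): E = 5.33 kcal/mol.
Chair II (chloro equatorial, tert-butyl equatorial): E = 0.00 kcal/mol.
Chair I is the less stable (higher-energy) conformer, and in that chair the chloro group is axial.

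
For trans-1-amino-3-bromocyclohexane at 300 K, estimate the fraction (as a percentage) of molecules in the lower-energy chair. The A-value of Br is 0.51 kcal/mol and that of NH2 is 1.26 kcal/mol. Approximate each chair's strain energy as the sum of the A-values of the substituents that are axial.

77.9%

C1 and C3 have the same parity, so for the trans isomer the two substituents are one axial and one equatorial in each chair.
Chair I (bromo axial, amino equatorial): E = 0.51 kcal/mol; chair II (bromo equatorial, amino axial): E = 1.26 kcal/mol.
ΔG = 0.75 kcal/mol between the two chairs.
K = exp(ΔG/RT) with R = 1.987×10⁻³ kcal mol⁻¹ K⁻¹ and T = 300 K gives K ≈ 3.52.
Fraction in the lower-energy chair = K/(K+1) = 77.9%.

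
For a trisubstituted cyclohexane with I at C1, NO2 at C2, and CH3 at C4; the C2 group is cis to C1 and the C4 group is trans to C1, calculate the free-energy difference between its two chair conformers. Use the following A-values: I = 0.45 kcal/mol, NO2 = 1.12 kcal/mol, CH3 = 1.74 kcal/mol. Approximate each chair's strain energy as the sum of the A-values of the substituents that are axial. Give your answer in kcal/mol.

1.07 kcal/mol

Chair I (iodo axial, nitro equatorial, methyl axial): E = 2.19 kcal/mol.
Chair II (iodo equatorial, nitro axial, methyl equatorial): E = 1.12 kcal/mol.
ΔE = 2.19 − 1.12 = 1.07 kcal/mol; chair II is more stable.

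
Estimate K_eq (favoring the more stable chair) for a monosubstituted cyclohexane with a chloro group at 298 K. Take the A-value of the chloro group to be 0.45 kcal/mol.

K ≈ 2.14

One chair has the chloro group axial (E = 0.45 kcal/mol) and the other has it equatorial (E = 0).
ΔG = 0.45 kcal/mol between the two chairs.
K = exp(ΔG/RT) with R = 1.987×10⁻³ kcal mol⁻¹ K⁻¹ and T = 298 K gives K ≈ 2.14.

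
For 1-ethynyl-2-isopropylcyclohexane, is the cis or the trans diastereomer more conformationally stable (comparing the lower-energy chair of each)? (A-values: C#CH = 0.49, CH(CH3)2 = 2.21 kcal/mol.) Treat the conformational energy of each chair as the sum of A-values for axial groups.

At 1,2 positions (parity opposite): cis → (a,e or e,a); trans → (e,e or a,a).
Best chair for cis: E = 0.49 kcal/mol; best chair for trans: E = 0.00 kcal/mol.
The trans isomer is lower by 0.49 kcal/mol.

trans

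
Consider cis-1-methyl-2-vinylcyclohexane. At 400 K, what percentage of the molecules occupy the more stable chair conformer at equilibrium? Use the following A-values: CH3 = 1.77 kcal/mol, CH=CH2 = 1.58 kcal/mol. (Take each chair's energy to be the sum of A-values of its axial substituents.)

55.9%

C1 and C2 have opposite parity, so for the cis isomer the two substituents are one axial and one equatorial in each chair.
Chair I (methyl axial, vinyl equatorial): E = 1.77 kcal/mol; chair II (methyl equatorial, vinyl axial): E = 1.58 kcal/mol.
ΔG = 0.19 kcal/mol between the two chairs.
K = exp(ΔG/RT) with R = 1.987×10⁻³ kcal mol⁻¹ K⁻¹ and T = 400 K gives K ≈ 1.27.
Fraction in the lower-energy chair = K/(K+1) = 55.9%.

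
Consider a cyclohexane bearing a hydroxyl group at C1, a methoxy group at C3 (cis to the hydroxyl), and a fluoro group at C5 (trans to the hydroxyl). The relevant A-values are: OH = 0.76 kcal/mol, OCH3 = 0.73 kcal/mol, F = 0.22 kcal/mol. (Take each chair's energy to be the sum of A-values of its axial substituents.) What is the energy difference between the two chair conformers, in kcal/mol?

1.27 kcal/mol

Chair I (hydroxyl axial, methoxy axial, fluoro equatorial): E = 1.49 kcal/mol.
Chair II (hydroxyl equatorial, methoxy equatorial, fluoro axial): E = 0.22 kcal/mol.
ΔE = 1.49 − 0.22 = 1.27 kcal/mol; chair II is more stable.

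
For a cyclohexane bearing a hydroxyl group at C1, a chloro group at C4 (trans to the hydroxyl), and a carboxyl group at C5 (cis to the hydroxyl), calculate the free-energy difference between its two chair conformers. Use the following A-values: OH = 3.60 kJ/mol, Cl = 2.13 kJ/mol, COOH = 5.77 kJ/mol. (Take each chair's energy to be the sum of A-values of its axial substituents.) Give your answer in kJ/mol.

Chair I (hydroxyl axial, chloro axial, carboxyl axial): E = 11.50 kJ/mol.
Chair II (hydroxyl equatorial, chloro equatorial, carboxyl equatorial): E = 0.00 kJ/mol.
ΔE = 11.50 − 0.00 = 11.50 kJ/mol; chair II is more stable.

11.50 kJ/mol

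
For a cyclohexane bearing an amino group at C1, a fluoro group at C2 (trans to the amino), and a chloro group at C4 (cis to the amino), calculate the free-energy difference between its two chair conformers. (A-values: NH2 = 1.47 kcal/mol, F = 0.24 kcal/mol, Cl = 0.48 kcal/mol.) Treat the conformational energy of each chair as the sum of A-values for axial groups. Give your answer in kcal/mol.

Chair I (amino axial, fluoro axial, chloro equatorial): E = 1.71 kcal/mol.
Chair II (amino equatorial, fluoro equatorial, chloro axial): E = 0.48 kcal/mol.
ΔE = 1.71 − 0.48 = 1.23 kcal/mol; chair II is more stable.

1.23 kcal/mol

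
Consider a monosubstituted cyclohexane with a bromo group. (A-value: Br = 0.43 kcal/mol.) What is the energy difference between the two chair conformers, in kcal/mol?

A monosubstituted cyclohexane has one chair with the bromo group axial (E = A = 0.43 kcal/mol) and one with it equatorial (E = 0).
ΔE = 0.43 − 0 = 0.43 kcal/mol.

0.43 kcal/mol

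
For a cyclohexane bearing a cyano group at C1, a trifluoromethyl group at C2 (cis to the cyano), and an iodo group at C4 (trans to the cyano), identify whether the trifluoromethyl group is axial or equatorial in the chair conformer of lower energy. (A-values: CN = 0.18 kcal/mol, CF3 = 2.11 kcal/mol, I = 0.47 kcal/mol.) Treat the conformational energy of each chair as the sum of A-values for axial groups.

Chair I (cyano axial, trifluoromethyl equatorial, iodo axial): E = 0.65 kcal/mol.
Chair II (cyano equatorial, trifluoromethyl axial, iodo equatorial): E = 2.11 kcal/mol.
Chair I is the more stable (lower-energy) conformer, and in that chair the trifluoromethyl group is equatorial.

equatorial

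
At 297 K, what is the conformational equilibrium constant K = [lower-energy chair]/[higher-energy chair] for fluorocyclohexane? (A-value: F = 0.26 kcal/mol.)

K ≈ 1.55

One chair has the fluoro group axial (E = 0.26 kcal/mol) and the other has it equatorial (E = 0).
ΔG = 0.26 kcal/mol between the two chairs.
K = exp(ΔG/RT) with R = 1.987×10⁻³ kcal mol⁻¹ K⁻¹ and T = 297 K gives K ≈ 1.55.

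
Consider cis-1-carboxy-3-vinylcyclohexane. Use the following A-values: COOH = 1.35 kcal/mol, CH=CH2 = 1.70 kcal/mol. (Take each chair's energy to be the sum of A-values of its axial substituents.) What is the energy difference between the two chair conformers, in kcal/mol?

C1 and C3 have the same parity, so for the cis isomer the two substituents are e,e in one chair and a,a in the other.
Chair I (carboxyl axial, vinyl axial): E = 3.05 kcal/mol.
Chair II (carboxyl equatorial, vinyl equatorial): E = 0.00 kcal/mol.
ΔE = 3.05 − 0.00 = 3.05 kcal/mol; chair II is more stable.

3.05 kcal/mol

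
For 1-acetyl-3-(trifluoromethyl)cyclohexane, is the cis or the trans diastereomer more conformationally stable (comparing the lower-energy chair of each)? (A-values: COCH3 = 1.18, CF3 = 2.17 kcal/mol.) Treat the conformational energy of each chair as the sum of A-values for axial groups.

cis

At 1,3 positions (parity same): cis → (e,e or a,a); trans → (a,e or e,a).
Best chair for cis: E = 0.00 kcal/mol; best chair for trans: E = 1.18 kcal/mol.
The cis isomer is lower by 1.18 kcal/mol.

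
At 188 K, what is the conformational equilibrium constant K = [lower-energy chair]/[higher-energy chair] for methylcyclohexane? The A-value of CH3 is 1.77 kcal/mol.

K ≈ 114

One chair has the methyl group axial (E = 1.77 kcal/mol) and the other has it equatorial (E = 0).
ΔG = 1.77 kcal/mol between the two chairs.
K = exp(ΔG/RT) with R = 1.987×10⁻³ kcal mol⁻¹ K⁻¹ and T = 188 K gives K ≈ 114.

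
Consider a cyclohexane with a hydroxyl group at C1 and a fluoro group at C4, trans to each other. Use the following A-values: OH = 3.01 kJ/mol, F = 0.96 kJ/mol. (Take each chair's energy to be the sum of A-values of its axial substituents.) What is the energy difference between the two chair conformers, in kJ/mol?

3.97 kJ/mol

C1 and C4 have opposite parity, so for the trans isomer the two substituents are e,e in one chair and a,a in the other.
Chair I (hydroxyl axial, fluoro axial): E = 3.97 kJ/mol.
Chair II (hydroxyl equatorial, fluoro equatorial): E = 0.00 kJ/mol.
ΔE = 3.97 − 0.00 = 3.97 kJ/mol; chair II is more stable.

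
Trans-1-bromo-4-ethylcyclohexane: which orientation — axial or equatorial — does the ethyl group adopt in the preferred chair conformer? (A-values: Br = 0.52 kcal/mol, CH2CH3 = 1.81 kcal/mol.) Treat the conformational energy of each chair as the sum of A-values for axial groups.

equatorial

C1 and C4 have opposite parity, so for the trans isomer the two substituents are e,e in one chair and a,a in the other.
Chair I (bromo axial, ethyl axial): E = 2.33 kcal/mol.
Chair II (bromo equatorial, ethyl equatorial): E = 0.00 kcal/mol.
Chair II is the more stable (lower-energy) conformer, and in that chair the ethyl group is equatorial.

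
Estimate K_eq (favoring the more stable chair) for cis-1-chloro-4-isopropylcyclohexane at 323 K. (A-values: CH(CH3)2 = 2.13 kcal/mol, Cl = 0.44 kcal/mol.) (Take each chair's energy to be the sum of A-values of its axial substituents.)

K ≈ 13.9

C1 and C4 have opposite parity, so for the cis isomer the two substituents are one axial and one equatorial in each chair.
Chair I (isopropyl axial, chloro equatorial): E = 2.13 kcal/mol; chair II (isopropyl equatorial, chloro axial): E = 0.44 kcal/mol.
ΔG = 1.69 kcal/mol between the two chairs.
K = exp(ΔG/RT) with R = 1.987×10⁻³ kcal mol⁻¹ K⁻¹ and T = 323 K gives K ≈ 13.9.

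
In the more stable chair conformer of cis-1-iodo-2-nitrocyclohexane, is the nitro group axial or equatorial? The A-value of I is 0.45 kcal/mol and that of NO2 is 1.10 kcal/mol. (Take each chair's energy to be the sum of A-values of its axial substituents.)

C1 and C2 have opposite parity, so for the cis isomer the two substituents are one axial and one equatorial in each chair.
Chair I (iodo axial, nitro equatorial): E = 0.45 kcal/mol.
Chair II (iodo equatorial, nitro axial): E = 1.10 kcal/mol.
Chair I is the more stable (lower-energy) conformer, and in that chair the nitro group is equatorial.

equatorial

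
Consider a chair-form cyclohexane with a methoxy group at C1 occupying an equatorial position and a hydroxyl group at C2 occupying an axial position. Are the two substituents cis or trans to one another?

cis

C1 and C2 have opposite parity, so their axial bonds point in opposite directions.
With opposite-parity carbons, two substituents on the same face are one axial and one equatorial; opposite faces give both axial or both equatorial.
Here the groups are equatorial/axial → same face → cis.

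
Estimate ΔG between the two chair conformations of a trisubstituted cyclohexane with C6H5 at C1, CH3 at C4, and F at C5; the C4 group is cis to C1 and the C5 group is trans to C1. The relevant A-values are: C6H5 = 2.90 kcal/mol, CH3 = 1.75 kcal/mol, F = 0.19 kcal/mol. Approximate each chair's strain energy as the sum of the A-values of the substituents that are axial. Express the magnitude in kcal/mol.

0.96 kcal/mol

Chair I (phenyl axial, methyl equatorial, fluoro equatorial): E = 2.90 kcal/mol.
Chair II (phenyl equatorial, methyl axial, fluoro axial): E = 1.94 kcal/mol.
ΔE = 2.90 − 1.94 = 0.96 kcal/mol; chair II is more stable.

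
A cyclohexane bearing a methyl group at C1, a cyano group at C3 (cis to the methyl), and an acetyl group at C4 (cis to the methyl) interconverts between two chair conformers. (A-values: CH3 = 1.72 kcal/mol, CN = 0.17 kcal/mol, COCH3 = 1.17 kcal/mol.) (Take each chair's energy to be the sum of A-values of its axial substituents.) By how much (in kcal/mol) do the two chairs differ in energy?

Chair I (methyl axial, cyano axial, acetyl equatorial): E = 1.89 kcal/mol.
Chair II (methyl equatorial, cyano equatorial, acetyl axial): E = 1.17 kcal/mol.
ΔE = 1.89 − 1.17 = 0.72 kcal/mol; chair II is more stable.

0.72 kcal/mol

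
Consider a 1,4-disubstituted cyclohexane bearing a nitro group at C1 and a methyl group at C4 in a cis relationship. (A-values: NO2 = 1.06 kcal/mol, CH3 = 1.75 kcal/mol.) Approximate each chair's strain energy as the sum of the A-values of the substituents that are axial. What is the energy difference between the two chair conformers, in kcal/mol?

0.69 kcal/mol

C1 and C4 have opposite parity, so for the cis isomer the two substituents are one axial and one equatorial in each chair.
Chair I (nitro axial, methyl equatorial): E = 1.06 kcal/mol.
Chair II (nitro equatorial, methyl axial): E = 1.75 kcal/mol.
ΔE = 1.75 − 1.06 = 0.69 kcal/mol; chair I is more stable.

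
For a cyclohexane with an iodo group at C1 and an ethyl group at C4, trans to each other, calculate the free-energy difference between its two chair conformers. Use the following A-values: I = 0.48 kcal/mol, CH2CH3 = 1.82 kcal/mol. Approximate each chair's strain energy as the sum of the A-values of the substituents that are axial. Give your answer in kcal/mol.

2.30 kcal/mol

C1 and C4 have opposite parity, so for the trans isomer the two substituents are e,e in one chair and a,a in the other.
Chair I (iodo axial, ethyl axial): E = 2.30 kcal/mol.
Chair II (iodo equatorial, ethyl equatorial): E = 0.00 kcal/mol.
ΔE = 2.30 − 0.00 = 2.30 kcal/mol; chair II is more stable.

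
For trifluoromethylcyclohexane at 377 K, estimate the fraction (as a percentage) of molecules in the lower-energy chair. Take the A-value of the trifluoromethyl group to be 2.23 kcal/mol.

One chair has the trifluoromethyl group axial (E = 2.23 kcal/mol) and the other has it equatorial (E = 0).
ΔG = 2.23 kcal/mol between the two chairs.
K = exp(ΔG/RT) with R = 1.987×10⁻³ kcal mol⁻¹ K⁻¹ and T = 377 K gives K ≈ 19.6.
Fraction in the lower-energy chair = K/(K+1) = 95.2%.

95.2%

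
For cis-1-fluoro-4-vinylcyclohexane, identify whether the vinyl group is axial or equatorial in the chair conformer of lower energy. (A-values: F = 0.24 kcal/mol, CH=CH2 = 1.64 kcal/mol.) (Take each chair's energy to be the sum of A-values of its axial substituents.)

equatorial

C1 and C4 have opposite parity, so for the cis isomer the two substituents are one axial and one equatorial in each chair.
Chair I (fluoro axial, vinyl equatorial): E = 0.24 kcal/mol.
Chair II (fluoro equatorial, vinyl axial): E = 1.64 kcal/mol.
Chair I is the more stable (lower-energy) conformer, and in that chair the vinyl group is equatorial.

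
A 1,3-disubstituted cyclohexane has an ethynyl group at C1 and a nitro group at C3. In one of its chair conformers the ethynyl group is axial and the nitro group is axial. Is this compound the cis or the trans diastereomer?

cis

C1 and C3 have the same parity, so their axial bonds point in the same direction.
With same-parity carbons, two substituents on the same face are both axial or both equatorial; opposite faces give one of each.
Here the groups are axial/axial → same face → cis.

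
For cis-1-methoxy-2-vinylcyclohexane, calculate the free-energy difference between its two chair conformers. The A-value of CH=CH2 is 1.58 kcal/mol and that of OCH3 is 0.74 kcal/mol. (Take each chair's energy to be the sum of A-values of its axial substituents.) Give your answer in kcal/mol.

0.84 kcal/mol

C1 and C2 have opposite parity, so for the cis isomer the two substituents are one axial and one equatorial in each chair.
Chair I (vinyl axial, methoxy equatorial): E = 1.58 kcal/mol.
Chair II (vinyl equatorial, methoxy axial): E = 0.74 kcal/mol.
ΔE = 1.58 − 0.74 = 0.84 kcal/mol; chair II is more stable.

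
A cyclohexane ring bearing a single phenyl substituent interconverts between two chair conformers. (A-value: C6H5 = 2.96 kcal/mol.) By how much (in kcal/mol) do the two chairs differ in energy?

A monosubstituted cyclohexane has one chair with the phenyl group axial (E = A = 2.96 kcal/mol) and one with it equatorial (E = 0).
ΔE = 2.96 − 0 = 2.96 kcal/mol.

2.96 kcal/mol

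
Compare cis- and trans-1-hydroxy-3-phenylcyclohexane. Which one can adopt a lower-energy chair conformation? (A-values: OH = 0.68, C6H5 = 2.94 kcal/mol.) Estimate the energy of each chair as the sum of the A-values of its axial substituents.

cis

At 1,3 positions (parity same): cis → (e,e or a,a); trans → (a,e or e,a).
Best chair for cis: E = 0.00 kcal/mol; best chair for trans: E = 0.68 kcal/mol.
The cis isomer is lower by 0.68 kcal/mol.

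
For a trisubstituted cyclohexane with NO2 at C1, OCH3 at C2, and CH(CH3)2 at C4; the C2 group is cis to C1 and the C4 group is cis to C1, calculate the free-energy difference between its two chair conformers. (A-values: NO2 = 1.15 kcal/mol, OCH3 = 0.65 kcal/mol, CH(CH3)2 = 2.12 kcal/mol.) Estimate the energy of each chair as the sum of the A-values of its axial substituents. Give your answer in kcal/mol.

Chair I (nitro axial, methoxy equatorial, isopropyl equatorial): E = 1.15 kcal/mol.
Chair II (nitro equatorial, methoxy axial, isopropyl axial): E = 2.77 kcal/mol.
ΔE = 2.77 − 1.15 = 1.62 kcal/mol; chair I is more stable.

1.62 kcal/mol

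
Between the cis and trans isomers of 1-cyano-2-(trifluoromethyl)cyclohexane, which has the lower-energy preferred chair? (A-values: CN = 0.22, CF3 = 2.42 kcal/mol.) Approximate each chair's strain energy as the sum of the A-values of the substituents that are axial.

trans

At 1,2 positions (parity opposite): cis → (a,e or e,a); trans → (e,e or a,a).
Best chair for cis: E = 0.22 kcal/mol; best chair for trans: E = 0.00 kcal/mol.
The trans isomer is lower by 0.22 kcal/mol.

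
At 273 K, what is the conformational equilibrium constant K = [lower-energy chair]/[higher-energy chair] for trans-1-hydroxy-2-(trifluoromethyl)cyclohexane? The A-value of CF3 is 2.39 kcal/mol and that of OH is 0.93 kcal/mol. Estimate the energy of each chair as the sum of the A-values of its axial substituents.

C1 and C2 have opposite parity, so for the trans isomer the two substituents are e,e in one chair and a,a in the other.
Chair I (trifluoromethyl axial, hydroxyl axial): E = 3.32 kcal/mol; chair II (trifluoromethyl equatorial, hydroxyl equatorial): E = 0.00 kcal/mol.
ΔG = 3.32 kcal/mol between the two chairs.
K = exp(ΔG/RT) with R = 1.987×10⁻³ kcal mol⁻¹ K⁻¹ and T = 273 K gives K ≈ 455.

K ≈ 455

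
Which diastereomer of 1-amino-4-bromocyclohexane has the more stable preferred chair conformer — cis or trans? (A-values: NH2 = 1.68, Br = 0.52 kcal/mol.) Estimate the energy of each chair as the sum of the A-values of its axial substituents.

At 1,4 positions (parity opposite): cis → (a,e or e,a); trans → (e,e or a,a).
Best chair for cis: E = 0.52 kcal/mol; best chair for trans: E = 0.00 kcal/mol.
The trans isomer is lower by 0.52 kcal/mol.

trans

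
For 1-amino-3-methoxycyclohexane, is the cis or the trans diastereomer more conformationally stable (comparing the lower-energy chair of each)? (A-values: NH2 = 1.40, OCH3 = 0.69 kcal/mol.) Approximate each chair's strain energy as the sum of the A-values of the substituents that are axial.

cis

At 1,3 positions (parity same): cis → (e,e or a,a); trans → (a,e or e,a).
Best chair for cis: E = 0.00 kcal/mol; best chair for trans: E = 0.69 kcal/mol.
The cis isomer is lower by 0.69 kcal/mol.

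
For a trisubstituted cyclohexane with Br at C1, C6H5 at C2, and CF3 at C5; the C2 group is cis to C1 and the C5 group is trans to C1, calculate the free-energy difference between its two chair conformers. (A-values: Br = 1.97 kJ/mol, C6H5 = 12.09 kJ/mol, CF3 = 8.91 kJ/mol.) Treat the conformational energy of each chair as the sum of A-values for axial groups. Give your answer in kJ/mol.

Chair I (bromo axial, phenyl equatorial, trifluoromethyl equatorial): E = 1.97 kJ/mol.
Chair II (bromo equatorial, phenyl axial, trifluoromethyl axial): E = 21.00 kJ/mol.
ΔE = 21.00 − 1.97 = 19.03 kJ/mol; chair I is more stable.

19.03 kJ/mol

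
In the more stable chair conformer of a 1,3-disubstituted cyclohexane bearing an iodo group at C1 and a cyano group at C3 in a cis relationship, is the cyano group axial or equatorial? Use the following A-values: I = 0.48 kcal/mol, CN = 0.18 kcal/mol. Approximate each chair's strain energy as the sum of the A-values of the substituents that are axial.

C1 and C3 have the same parity, so for the cis isomer the two substituents are e,e in one chair and a,a in the other.
Chair I (iodo axial, cyano axial): E = 0.66 kcal/mol.
Chair II (iodo equatorial, cyano equatorial): E = 0.00 kcal/mol.
Chair II is the more stable (lower-energy) conformer, and in that chair the cyano group is equatorial.

equatorial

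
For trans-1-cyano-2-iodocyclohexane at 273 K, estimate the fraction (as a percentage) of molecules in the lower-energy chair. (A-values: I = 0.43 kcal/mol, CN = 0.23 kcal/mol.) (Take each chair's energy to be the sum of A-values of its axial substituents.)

C1 and C2 have opposite parity, so for the trans isomer the two substituents are e,e in one chair and a,a in the other.
Chair I (iodo axial, cyano axial): E = 0.66 kcal/mol; chair II (iodo equatorial, cyano equatorial): E = 0.00 kcal/mol.
ΔG = 0.66 kcal/mol between the two chairs.
K = exp(ΔG/RT) with R = 1.987×10⁻³ kcal mol⁻¹ K⁻¹ and T = 273 K gives K ≈ 3.38.
Fraction in the lower-energy chair = K/(K+1) = 77.1%.

77.1%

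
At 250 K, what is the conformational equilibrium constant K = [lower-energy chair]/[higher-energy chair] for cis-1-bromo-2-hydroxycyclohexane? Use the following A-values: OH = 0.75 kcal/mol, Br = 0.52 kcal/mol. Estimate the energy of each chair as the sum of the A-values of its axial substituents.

K ≈ 1.59

C1 and C2 have opposite parity, so for the cis isomer the two substituents are one axial and one equatorial in each chair.
Chair I (hydroxyl axial, bromo equatorial): E = 0.75 kcal/mol; chair II (hydroxyl equatorial, bromo axial): E = 0.52 kcal/mol.
ΔG = 0.23 kcal/mol between the two chairs.
K = exp(ΔG/RT) with R = 1.987×10⁻³ kcal mol⁻¹ K⁻¹ and T = 250 K gives K ≈ 1.59.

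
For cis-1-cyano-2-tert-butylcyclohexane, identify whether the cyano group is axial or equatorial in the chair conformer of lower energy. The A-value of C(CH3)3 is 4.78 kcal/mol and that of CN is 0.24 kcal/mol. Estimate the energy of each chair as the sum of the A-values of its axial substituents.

axial

C1 and C2 have opposite parity, so for the cis isomer the two substituents are one axial and one equatorial in each chair.
Chair I (tert-butyl axial, cyano equatorial): E = 4.78 kcal/mol.
Chair II (tert-butyl equatorial, cyano axial): E = 0.24 kcal/mol.
Chair II is the more stable (lower-energy) conformer, and in that chair the cyano group is axial.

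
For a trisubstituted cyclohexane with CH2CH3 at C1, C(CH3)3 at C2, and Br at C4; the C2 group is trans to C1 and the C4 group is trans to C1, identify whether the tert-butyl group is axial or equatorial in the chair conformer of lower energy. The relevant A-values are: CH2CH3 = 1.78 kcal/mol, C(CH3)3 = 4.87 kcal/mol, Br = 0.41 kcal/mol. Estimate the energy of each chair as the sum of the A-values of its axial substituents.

equatorial

Chair I (ethyl axial, tert-butyl axial, bromo axial): E = 7.06 kcal/mol.
Chair II (ethyl equatorial, tert-butyl equatorial, bromo equatorial): E = 0.00 kcal/mol.
Chair II is the more stable (lower-energy) conformer, and in that chair the tert-butyl group is equatorial.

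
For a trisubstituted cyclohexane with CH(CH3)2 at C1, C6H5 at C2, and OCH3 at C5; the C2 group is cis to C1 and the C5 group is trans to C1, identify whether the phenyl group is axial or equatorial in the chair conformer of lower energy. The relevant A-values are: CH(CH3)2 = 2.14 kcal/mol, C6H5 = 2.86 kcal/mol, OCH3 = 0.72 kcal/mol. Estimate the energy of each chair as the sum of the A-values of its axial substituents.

Chair I (isopropyl axial, phenyl equatorial, methoxy equatorial): E = 2.14 kcal/mol.
Chair II (isopropyl equatorial, phenyl axial, methoxy axial): E = 3.58 kcal/mol.
Chair I is the more stable (lower-energy) conformer, and in that chair the phenyl group is equatorial.

equatorial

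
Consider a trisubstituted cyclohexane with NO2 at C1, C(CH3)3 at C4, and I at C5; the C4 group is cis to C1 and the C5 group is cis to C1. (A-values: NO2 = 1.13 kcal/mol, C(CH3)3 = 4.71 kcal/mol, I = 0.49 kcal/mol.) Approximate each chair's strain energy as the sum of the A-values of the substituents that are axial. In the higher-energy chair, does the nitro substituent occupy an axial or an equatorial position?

equatorial

Chair I (nitro axial, tert-butyl equatorial, iodo axial): E = 1.62 kcal/mol.
Chair II (nitro equatorial, tert-butyl axial, iodo equatorial): E = 4.71 kcal/mol.
Chair II is the less stable (higher-energy) conformer, and in that chair the nitro group is equatorial.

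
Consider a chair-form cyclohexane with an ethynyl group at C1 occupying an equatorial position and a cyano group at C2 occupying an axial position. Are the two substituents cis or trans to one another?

cis

C1 and C2 have opposite parity, so their axial bonds point in opposite directions.
With opposite-parity carbons, two substituents on the same face are one axial and one equatorial; opposite faces give both axial or both equatorial.
Here the groups are equatorial/axial → same face → cis.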